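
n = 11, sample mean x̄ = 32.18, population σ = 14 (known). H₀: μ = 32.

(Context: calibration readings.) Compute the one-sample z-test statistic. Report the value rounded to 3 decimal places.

test statistic = 0.043

SE = σ/√n = 14/√11 = 4.2212
z = (x̄−μ₀)/SE = (32.18−32)/4.2212 = 0.0426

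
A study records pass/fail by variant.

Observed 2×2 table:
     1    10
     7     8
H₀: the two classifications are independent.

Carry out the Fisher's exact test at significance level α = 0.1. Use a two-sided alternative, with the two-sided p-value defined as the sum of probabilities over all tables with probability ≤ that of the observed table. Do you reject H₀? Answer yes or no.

Margins: r₁=11, r₂=15, c₁=8, c₂=18, n=26
p_obs = C(11,1)·C(15,7)/C(26,8); sum pmf over tables with pmf ≤ p_obs
p-value (two-sided) = 0.08375
At α=0.1: p < α → reject H₀

reject H₀: yes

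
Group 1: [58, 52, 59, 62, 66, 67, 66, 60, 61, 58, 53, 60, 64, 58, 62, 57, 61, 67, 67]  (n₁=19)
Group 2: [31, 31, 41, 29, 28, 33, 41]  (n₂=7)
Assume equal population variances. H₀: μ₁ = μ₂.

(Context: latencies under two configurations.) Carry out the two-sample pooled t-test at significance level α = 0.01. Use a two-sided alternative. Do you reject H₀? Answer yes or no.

x̄₁=60.947, s₁=4.490, n₁=19
x̄₂=33.429, s₂=5.412, n₂=7
s_p² = [18·4.490² + 6·5.412²]/24 = 22.4442
SE = √(s_p²·(1/19+1/7)) = 2.0947
t = (60.947−33.429)/2.0947 = 13.1376
df = 24
p-value (two-sided) = 0.00000
At α=0.01: p < α → reject H₀

reject H₀: yes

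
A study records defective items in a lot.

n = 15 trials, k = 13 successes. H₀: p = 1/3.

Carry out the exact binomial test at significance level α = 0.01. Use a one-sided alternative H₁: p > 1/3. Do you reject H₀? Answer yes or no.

reject H₀: yes

Exact binomial: n=15, k=13, p₀=1/3=0.3333
P(X≥13) from Σ C(n,i)·p₀^i·(1−p₀)^(n−i)
p-value (one-sided, H₁ greater) = 0.00003
At α=0.01: p < α → reject H₀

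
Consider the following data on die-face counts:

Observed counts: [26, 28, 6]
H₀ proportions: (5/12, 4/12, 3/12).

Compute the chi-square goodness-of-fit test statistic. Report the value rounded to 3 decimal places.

test statistic = 8.640

n = 60; E_i = n·p_i = [25.00, 20.00, 15.00]
χ² = (26−25.00)²/25.00 + (28−20.00)²/20.00 + (6−15.00)²/15.00 = 8.6400
df = 2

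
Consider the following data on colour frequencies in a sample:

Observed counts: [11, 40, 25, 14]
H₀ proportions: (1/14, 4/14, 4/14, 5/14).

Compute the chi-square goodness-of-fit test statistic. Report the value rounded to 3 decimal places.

test statistic = 21.448

n = 90; E_i = n·p_i = [6.43, 25.71, 25.71, 32.14]
χ² = (11−6.43)²/6.43 + (40−25.71)²/25.71 + (25−25.71)²/25.71 + (14−32.14)²/32.14 = 21.4478
df = 3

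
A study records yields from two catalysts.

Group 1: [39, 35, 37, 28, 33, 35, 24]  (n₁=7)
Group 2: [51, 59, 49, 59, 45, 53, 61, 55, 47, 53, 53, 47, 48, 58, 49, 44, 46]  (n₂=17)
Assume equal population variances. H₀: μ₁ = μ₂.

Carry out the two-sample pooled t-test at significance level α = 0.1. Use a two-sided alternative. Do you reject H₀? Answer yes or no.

reject H₀: yes

x̄₁=33.000, s₁=5.260, n₁=7
x̄₂=51.588, s₂=5.351, n₂=17
s_p² = [6·5.260² + 16·5.351²]/22 = 28.3690
SE = √(s_p²·(1/7+1/17)) = 2.3920
t = (33.000−51.588)/2.3920 = -7.7711
df = 22
p-value (two-sided) = 0.00000
At α=0.1: p < α → reject H₀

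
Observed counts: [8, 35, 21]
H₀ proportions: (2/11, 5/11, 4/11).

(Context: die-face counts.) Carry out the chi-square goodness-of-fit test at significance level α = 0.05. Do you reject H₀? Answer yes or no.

n = 64; E_i = n·p_i = [11.64, 29.09, 23.27]
χ² = (8−11.64)²/11.64 + (35−29.09)²/29.09 + (21−23.27)²/23.27 = 2.5586
df = 2
p-value (upper-tail) = 0.27823
At α=0.05: p ≥ α → fail to reject H₀

reject H₀: no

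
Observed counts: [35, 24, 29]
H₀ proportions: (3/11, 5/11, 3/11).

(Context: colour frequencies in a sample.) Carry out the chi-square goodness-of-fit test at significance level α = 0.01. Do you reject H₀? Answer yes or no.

reject H₀: yes

n = 88; E_i = n·p_i = [24.00, 40.00, 24.00]
χ² = (35−24.00)²/24.00 + (24−40.00)²/40.00 + (29−24.00)²/24.00 = 12.4833
df = 2
p-value (upper-tail) = 0.00195
At α=0.01: p < α → reject H₀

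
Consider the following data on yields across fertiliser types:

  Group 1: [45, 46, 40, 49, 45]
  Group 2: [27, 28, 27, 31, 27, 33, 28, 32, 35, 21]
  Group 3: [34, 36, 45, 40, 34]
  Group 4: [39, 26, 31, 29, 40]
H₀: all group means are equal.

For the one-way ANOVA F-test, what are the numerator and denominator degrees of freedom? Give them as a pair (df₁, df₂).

k = 4 groups, N = 25 total
df = (k−1, N−k) = (4−1, 25−4) = (3, 21)

degrees of freedom = [3, 21]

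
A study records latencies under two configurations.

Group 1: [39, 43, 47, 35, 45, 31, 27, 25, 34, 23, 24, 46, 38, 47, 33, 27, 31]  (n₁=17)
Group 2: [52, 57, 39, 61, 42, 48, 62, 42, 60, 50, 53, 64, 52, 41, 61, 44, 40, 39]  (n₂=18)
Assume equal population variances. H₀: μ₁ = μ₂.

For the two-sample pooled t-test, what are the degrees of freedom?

degrees of freedom = 33

df = n₁ + n₂ − 2 = 17 + 18 − 2 = 33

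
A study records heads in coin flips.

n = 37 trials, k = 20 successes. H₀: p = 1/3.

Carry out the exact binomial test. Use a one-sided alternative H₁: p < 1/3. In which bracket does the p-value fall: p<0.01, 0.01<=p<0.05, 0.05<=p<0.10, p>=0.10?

Exact binomial: n=37, k=20, p₀=1/3=0.3333
P(X≤20) from Σ C(n,i)·p₀^i·(1−p₀)^(n−i)
p-value (one-sided, H₁ less) = 0.99714
→ bracket: p>=0.10

p-value bracket: p>=0.10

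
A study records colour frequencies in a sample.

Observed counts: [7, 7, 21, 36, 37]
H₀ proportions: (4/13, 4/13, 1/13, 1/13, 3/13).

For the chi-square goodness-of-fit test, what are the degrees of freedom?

df = k − 1 = 5 − 1 = 4

degrees of freedom = 4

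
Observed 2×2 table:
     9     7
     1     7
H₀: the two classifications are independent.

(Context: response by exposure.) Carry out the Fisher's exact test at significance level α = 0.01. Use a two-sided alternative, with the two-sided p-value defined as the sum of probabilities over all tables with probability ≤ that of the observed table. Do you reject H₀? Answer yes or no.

reject H₀: no

Margins: r₁=16, r₂=8, c₁=10, c₂=14, n=24
p_obs = C(16,9)·C(8,1)/C(24,10); sum pmf over tables with pmf ≤ p_obs
p-value (two-sided) = 0.07908
At α=0.01: p ≥ α → fail to reject H₀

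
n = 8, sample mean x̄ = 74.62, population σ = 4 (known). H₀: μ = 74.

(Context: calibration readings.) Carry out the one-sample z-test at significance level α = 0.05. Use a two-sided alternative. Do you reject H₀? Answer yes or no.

SE = σ/√n = 4/√8 = 1.4142
z = (x̄−μ₀)/SE = (74.62−74)/1.4142 = 0.4384
p-value (two-sided) = 0.66109
At α=0.05: p ≥ α → fail to reject H₀

reject H₀: no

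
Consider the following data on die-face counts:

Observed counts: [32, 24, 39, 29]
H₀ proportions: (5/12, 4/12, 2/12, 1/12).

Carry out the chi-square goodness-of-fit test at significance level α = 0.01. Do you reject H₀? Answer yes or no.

reject H₀: yes

n = 124; E_i = n·p_i = [51.67, 41.33, 20.67, 10.33]
χ² = (32−51.67)²/51.67 + (24−41.33)²/41.33 + (39−20.67)²/20.67 + (29−10.33)²/10.33 = 64.7387
df = 3
p-value (upper-tail) = 0.00000
At α=0.01: p < α → reject H₀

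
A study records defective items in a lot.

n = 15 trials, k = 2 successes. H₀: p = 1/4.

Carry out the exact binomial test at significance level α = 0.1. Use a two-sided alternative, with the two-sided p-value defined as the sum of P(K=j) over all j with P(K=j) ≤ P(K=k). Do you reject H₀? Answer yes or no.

Exact binomial: n=15, k=2, p₀=1/4=0.2500
P(X=j) = C(n,j)·p₀^j·(1−p₀)^(n−j); p = Σ P(X=j) over j with P(X=j) ≤ P(X=2)
p-value (two-sided) = 0.38446
At α=0.1: p ≥ α → fail to reject H₀

reject H₀: no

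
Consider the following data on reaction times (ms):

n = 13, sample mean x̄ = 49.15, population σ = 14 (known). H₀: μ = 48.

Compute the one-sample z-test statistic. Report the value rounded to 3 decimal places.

test statistic = 0.296

SE = σ/√n = 14/√13 = 3.8829
z = (x̄−μ₀)/SE = (49.15−48)/3.8829 = 0.2962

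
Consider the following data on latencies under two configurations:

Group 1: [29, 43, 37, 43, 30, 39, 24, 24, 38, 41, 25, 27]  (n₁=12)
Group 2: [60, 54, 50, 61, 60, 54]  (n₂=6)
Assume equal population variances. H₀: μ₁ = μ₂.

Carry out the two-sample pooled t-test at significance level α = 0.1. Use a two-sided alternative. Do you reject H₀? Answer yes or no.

x̄₁=33.333, s₁=7.548, n₁=12
x̄₂=56.500, s₂=4.461, n₂=6
s_p² = [11·7.548² + 5·4.461²]/16 = 45.3854
SE = √(s_p²·(1/12+1/6)) = 3.3684
t = (33.333−56.500)/3.3684 = -6.8776
df = 16
p-value (two-sided) = 0.00000
At α=0.1: p < α → reject H₀

reject H₀: yes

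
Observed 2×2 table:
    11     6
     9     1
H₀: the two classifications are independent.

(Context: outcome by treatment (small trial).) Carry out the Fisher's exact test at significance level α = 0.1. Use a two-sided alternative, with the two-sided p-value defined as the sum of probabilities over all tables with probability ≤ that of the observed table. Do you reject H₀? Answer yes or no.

Margins: r₁=17, r₂=10, c₁=20, c₂=7, n=27
p_obs = C(17,11)·C(10,9)/C(27,20); sum pmf over tables with pmf ≤ p_obs
p-value (two-sided) = 0.20401
At α=0.1: p ≥ α → fail to reject H₀

reject H₀: no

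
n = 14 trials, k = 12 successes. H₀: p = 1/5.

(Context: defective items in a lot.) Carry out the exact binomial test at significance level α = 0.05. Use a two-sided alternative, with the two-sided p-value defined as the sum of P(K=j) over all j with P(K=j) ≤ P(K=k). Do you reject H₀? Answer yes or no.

reject H₀: yes

Exact binomial: n=14, k=12, p₀=1/5=0.2000
P(X=j) = C(n,j)·p₀^j·(1−p₀)^(n−j); p = Σ P(X=j) over j with P(X=j) ≤ P(X=12)
p-value (two-sided) = 0.00000
At α=0.05: p < α → reject H₀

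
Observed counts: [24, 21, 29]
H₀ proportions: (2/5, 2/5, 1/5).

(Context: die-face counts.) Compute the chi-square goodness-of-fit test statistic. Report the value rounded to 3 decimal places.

test statistic = 17.182

n = 74; E_i = n·p_i = [29.60, 29.60, 14.80]
χ² = (24−29.60)²/29.60 + (21−29.60)²/29.60 + (29−14.80)²/14.80 = 17.1824
df = 2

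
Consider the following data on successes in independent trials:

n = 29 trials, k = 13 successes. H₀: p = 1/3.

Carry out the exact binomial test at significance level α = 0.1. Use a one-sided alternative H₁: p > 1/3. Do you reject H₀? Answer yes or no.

reject H₀: no

Exact binomial: n=29, k=13, p₀=1/3=0.3333
P(X≥13) from Σ C(n,i)·p₀^i·(1−p₀)^(n−i)
p-value (one-sided, H₁ greater) = 0.13297
At α=0.1: p ≥ α → fail to reject H₀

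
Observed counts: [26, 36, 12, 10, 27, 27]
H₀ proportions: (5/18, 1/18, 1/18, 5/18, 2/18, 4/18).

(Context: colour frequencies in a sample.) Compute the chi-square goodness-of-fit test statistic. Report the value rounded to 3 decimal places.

test statistic = 141.385

n = 138; E_i = n·p_i = [38.33, 7.67, 7.67, 38.33, 15.33, 30.67]
χ² = (26−38.33)²/38.33 + (36−7.67)²/7.67 + (12−7.67)²/7.67 + (10−38.33)²/38.33 + (27−15.33)²/15.33 + (27−30.67)²/30.67 = 141.3848
df = 5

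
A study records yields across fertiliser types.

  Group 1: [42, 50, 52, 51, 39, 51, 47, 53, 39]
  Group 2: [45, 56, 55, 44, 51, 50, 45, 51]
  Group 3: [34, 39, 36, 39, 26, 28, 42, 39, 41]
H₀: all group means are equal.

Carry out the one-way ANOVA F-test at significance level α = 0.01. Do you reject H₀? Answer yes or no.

reject H₀: yes

Group means [47.11, 49.62, 36.00], grand mean 44.038
SSB = Σnᵢ(x̄ᵢ−x̄)² = 916.198; SSW = ΣΣ(x−x̄ᵢ)² = 658.764
MSB = 916.198/2 = 458.0988; MSW = 658.764/23 = 28.6419
F = MSB/MSW = 15.9940
df = (2, 23)
p-value (upper-tail) = 0.00004
At α=0.01: p < α → reject H₀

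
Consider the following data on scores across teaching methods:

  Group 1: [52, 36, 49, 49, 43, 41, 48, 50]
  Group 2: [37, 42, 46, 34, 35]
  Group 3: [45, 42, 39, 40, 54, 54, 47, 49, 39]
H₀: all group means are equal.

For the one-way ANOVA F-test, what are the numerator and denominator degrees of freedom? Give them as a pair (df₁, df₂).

k = 3 groups, N = 22 total
df = (k−1, N−k) = (3−1, 22−3) = (2, 19)

degrees of freedom = [2, 19]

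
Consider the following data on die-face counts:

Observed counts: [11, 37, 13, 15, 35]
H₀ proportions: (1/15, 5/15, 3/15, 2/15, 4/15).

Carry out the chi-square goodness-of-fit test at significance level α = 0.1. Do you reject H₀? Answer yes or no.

n = 111; E_i = n·p_i = [7.40, 37.00, 22.20, 14.80, 29.60]
χ² = (11−7.40)²/7.40 + (37−37.00)²/37.00 + (13−22.20)²/22.20 + (15−14.80)²/14.80 + (35−29.60)²/29.60 = 6.5518
df = 4
p-value (upper-tail) = 0.16156
At α=0.1: p ≥ α → fail to reject H₀

reject H₀: no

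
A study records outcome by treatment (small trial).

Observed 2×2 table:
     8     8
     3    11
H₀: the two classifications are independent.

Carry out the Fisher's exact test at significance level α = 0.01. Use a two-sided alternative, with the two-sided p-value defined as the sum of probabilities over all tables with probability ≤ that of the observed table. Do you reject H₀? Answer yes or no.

Margins: r₁=16, r₂=14, c₁=11, c₂=19, n=30
p_obs = C(16,8)·C(14,3)/C(30,11); sum pmf over tables with pmf ≤ p_obs
p-value (two-sided) = 0.14243
At α=0.01: p ≥ α → fail to reject H₀

reject H₀: no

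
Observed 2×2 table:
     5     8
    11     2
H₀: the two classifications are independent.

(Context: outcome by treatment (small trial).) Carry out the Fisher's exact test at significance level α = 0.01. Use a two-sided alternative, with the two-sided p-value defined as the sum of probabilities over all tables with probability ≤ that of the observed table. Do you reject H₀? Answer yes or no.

reject H₀: no

Margins: r₁=13, r₂=13, c₁=16, c₂=10, n=26
p_obs = C(13,5)·C(13,11)/C(26,16); sum pmf over tables with pmf ≤ p_obs
p-value (two-sided) = 0.04141
At α=0.01: p ≥ α → fail to reject H₀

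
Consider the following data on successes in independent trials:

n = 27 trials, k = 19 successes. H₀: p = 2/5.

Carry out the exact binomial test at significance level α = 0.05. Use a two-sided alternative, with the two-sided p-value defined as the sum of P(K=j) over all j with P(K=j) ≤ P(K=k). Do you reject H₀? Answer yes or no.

Exact binomial: n=27, k=19, p₀=2/5=0.4000
P(X=j) = C(n,j)·p₀^j·(1−p₀)^(n−j); p = Σ P(X=j) over j with P(X=j) ≤ P(X=19)
p-value (two-sided) = 0.00244
At α=0.05: p < α → reject H₀

reject H₀: yes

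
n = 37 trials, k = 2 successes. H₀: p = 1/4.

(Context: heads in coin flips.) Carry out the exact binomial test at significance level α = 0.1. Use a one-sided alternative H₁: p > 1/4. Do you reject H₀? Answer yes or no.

Exact binomial: n=37, k=2, p₀=1/4=0.2500
P(X≥2) from Σ C(n,i)·p₀^i·(1−p₀)^(n−i)
p-value (one-sided, H₁ greater) = 0.99968
At α=0.1: p ≥ α → fail to reject H₀

reject H₀: no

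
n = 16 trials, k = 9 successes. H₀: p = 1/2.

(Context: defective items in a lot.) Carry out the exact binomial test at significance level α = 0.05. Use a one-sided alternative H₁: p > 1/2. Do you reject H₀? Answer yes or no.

Exact binomial: n=16, k=9, p₀=1/2=0.5000
P(X≥9) from Σ C(n,i)·p₀^i·(1−p₀)^(n−i)
p-value (one-sided, H₁ greater) = 0.40181
At α=0.05: p ≥ α → fail to reject H₀

reject H₀: no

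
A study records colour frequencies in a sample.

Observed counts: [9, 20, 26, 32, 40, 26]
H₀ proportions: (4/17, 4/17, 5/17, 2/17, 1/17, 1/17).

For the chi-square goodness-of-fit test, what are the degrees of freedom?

df = k − 1 = 6 − 1 = 5

degrees of freedom = 5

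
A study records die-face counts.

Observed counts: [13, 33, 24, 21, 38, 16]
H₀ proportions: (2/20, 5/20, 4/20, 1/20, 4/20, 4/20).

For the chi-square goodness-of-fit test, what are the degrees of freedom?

df = k − 1 = 6 − 1 = 5

degrees of freedom = 5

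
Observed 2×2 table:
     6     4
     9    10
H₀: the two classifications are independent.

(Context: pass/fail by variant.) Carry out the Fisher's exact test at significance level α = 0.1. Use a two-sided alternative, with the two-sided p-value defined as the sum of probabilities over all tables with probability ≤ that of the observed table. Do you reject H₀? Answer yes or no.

Margins: r₁=10, r₂=19, c₁=15, c₂=14, n=29
p_obs = C(10,6)·C(19,9)/C(29,15); sum pmf over tables with pmf ≤ p_obs
p-value (two-sided) = 0.69985
At α=0.1: p ≥ α → fail to reject H₀

reject H₀: no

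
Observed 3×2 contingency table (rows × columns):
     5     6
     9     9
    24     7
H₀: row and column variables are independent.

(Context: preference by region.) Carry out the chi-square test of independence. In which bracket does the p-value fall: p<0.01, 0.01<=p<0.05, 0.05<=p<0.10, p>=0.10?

Row totals [11, 18, 31], col totals [38, 22], n=60
χ² = (5−6.97)²/6.97 + (6−4.03)²/4.03 + (9−11.40)²/11.40 + (9−6.60)²/6.60 + (24−19.63)²/19.63 + (7−11.37)²/11.37 = 5.5408
df = 2
p-value (upper-tail) = 0.06264
→ bracket: 0.05<=p<0.10

p-value bracket: 0.05<=p<0.10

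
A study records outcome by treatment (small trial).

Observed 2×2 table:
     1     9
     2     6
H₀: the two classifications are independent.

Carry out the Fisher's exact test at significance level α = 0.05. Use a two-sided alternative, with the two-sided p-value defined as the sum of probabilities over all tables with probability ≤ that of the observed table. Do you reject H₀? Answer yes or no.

reject H₀: no

Margins: r₁=10, r₂=8, c₁=3, c₂=15, n=18
p_obs = C(10,1)·C(8,2)/C(18,3); sum pmf over tables with pmf ≤ p_obs
p-value (two-sided) = 0.55882
At α=0.05: p ≥ α → fail to reject H₀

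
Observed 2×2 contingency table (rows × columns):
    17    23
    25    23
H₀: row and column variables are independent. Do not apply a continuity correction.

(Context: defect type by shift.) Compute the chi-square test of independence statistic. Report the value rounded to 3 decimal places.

test statistic = 0.803

Row totals [40, 48], col totals [42, 46], n=88
χ² = (17−19.09)²/19.09 + (23−20.91)²/20.91 + (25−22.91)²/22.91 + (23−25.09)²/25.09 = 0.8032
df = 1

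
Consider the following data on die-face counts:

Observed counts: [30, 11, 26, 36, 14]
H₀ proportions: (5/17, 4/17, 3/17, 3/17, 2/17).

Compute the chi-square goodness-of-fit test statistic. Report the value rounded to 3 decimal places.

n = 117; E_i = n·p_i = [34.41, 27.53, 20.65, 20.65, 13.76]
χ² = (30−34.41)²/34.41 + (11−27.53)²/27.53 + (26−20.65)²/20.65 + (36−20.65)²/20.65 + (14−13.76)²/13.76 = 23.2984
df = 4

test statistic = 23.298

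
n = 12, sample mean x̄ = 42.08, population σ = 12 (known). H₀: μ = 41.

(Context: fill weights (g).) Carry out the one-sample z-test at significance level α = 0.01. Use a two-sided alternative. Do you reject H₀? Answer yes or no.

SE = σ/√n = 12/√12 = 3.4641
z = (x̄−μ₀)/SE = (42.08−41)/3.4641 = 0.3118
p-value (two-sided) = 0.75522
At α=0.01: p ≥ α → fail to reject H₀

reject H₀: no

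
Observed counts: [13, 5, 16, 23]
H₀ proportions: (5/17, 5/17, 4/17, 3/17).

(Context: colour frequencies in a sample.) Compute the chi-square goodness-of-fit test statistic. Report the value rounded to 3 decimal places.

test statistic = 26.250

n = 57; E_i = n·p_i = [16.76, 16.76, 13.41, 10.06]
χ² = (13−16.76)²/16.76 + (5−16.76)²/16.76 + (16−13.41)²/13.41 + (23−10.06)²/10.06 = 26.2503
df = 3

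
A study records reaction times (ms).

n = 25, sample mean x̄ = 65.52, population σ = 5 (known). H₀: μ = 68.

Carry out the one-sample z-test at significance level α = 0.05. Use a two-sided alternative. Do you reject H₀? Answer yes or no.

reject H₀: yes

SE = σ/√n = 5/√25 = 1.0000
z = (x̄−μ₀)/SE = (65.52−68)/1.0000 = -2.4800
p-value (two-sided) = 0.01314
At α=0.05: p < α → reject H₀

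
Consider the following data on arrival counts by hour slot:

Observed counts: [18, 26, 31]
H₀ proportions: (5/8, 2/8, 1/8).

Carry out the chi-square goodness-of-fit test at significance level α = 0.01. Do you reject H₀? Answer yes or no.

n = 75; E_i = n·p_i = [46.88, 18.75, 9.38]
χ² = (18−46.88)²/46.88 + (26−18.75)²/18.75 + (31−9.38)²/9.38 = 70.4720
df = 2
p-value (upper-tail) = 0.00000
At α=0.01: p < α → reject H₀

reject H₀: yes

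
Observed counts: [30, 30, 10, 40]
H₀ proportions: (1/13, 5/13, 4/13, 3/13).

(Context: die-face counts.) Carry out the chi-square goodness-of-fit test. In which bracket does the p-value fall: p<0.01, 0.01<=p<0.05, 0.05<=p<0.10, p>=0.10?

n = 110; E_i = n·p_i = [8.46, 42.31, 33.85, 25.38]
χ² = (30−8.46)²/8.46 + (30−42.31)²/42.31 + (10−33.85)²/33.85 + (40−25.38)²/25.38 = 83.6212
df = 3
p-value (upper-tail) = 0.00000
→ bracket: p<0.01

p-value bracket: p<0.01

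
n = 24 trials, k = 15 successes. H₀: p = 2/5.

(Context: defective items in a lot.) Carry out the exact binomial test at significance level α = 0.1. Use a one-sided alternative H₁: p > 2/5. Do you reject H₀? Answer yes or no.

reject H₀: yes

Exact binomial: n=24, k=15, p₀=2/5=0.4000
P(X≥15) from Σ C(n,i)·p₀^i·(1−p₀)^(n−i)
p-value (one-sided, H₁ greater) = 0.02166
At α=0.1: p < α → reject H₀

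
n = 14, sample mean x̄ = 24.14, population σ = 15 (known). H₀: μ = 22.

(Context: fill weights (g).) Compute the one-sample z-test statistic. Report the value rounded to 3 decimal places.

test statistic = 0.534

SE = σ/√n = 15/√14 = 4.0089
z = (x̄−μ₀)/SE = (24.14−22)/4.0089 = 0.5338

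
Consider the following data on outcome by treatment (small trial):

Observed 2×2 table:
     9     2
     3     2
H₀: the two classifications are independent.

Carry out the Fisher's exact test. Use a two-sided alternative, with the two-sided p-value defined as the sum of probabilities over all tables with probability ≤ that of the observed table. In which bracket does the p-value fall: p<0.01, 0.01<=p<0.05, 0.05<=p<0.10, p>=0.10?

Margins: r₁=11, r₂=5, c₁=12, c₂=4, n=16
p_obs = C(11,9)·C(5,3)/C(16,12); sum pmf over tables with pmf ≤ p_obs
p-value (two-sided) = 0.54670
→ bracket: p>=0.10

p-value bracket: p>=0.10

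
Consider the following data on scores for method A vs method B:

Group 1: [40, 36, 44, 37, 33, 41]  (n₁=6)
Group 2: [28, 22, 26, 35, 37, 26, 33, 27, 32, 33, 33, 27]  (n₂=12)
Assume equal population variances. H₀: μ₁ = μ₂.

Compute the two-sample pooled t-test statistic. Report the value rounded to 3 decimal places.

x̄₁=38.500, s₁=3.937, n₁=6
x̄₂=29.917, s₂=4.502, n₂=12
s_p² = [5·3.937² + 11·4.502²]/16 = 18.7760
SE = √(s_p²·(1/6+1/12)) = 2.1666
t = (38.500−29.917)/2.1666 = 3.9617
df = 16

test statistic = 3.962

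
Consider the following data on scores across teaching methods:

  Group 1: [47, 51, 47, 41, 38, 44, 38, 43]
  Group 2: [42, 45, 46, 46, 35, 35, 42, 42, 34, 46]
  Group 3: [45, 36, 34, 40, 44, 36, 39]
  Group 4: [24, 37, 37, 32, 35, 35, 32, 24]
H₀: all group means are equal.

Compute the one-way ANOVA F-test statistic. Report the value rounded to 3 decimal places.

Group means [43.62, 41.30, 39.14, 32.00], grand mean 39.152
SSB = Σnᵢ(x̄ᵢ−x̄)² = 615.410; SSW = ΣΣ(x−x̄ᵢ)² = 662.832
MSB = 615.410/3 = 205.1368; MSW = 662.832/29 = 22.8563
F = MSB/MSW = 8.9751
df = (3, 29)

test statistic = 8.975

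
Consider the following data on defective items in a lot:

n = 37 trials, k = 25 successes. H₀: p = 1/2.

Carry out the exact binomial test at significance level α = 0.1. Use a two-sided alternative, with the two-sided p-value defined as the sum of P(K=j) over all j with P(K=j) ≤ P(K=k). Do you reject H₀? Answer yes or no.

Exact binomial: n=37, k=25, p₀=1/2=0.5000
P(X=j) = C(n,j)·p₀^j·(1−p₀)^(n−j); p = Σ P(X=j) over j with P(X=j) ≤ P(X=25)
p-value (two-sided) = 0.04703
At α=0.1: p < α → reject H₀

reject H₀: yes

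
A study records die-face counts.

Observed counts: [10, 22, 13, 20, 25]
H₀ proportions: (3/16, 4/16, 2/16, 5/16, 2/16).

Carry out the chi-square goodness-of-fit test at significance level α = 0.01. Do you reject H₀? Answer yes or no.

reject H₀: yes

n = 90; E_i = n·p_i = [16.88, 22.50, 11.25, 28.12, 11.25]
χ² = (10−16.88)²/16.88 + (22−22.50)²/22.50 + (13−11.25)²/11.25 + (20−28.12)²/28.12 + (25−11.25)²/11.25 = 22.2370
df = 4
p-value (upper-tail) = 0.00018
At α=0.01: p < α → reject H₀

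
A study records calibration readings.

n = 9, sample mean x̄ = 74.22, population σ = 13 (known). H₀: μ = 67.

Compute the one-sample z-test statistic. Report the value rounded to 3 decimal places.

SE = σ/√n = 13/√9 = 4.3333
z = (x̄−μ₀)/SE = (74.22−67)/4.3333 = 1.6662

test statistic = 1.666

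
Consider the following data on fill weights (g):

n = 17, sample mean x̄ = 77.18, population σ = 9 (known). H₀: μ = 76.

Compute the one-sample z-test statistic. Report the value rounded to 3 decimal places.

SE = σ/√n = 9/√17 = 2.1828
z = (x̄−μ₀)/SE = (77.18−76)/2.1828 = 0.5406

test statistic = 0.541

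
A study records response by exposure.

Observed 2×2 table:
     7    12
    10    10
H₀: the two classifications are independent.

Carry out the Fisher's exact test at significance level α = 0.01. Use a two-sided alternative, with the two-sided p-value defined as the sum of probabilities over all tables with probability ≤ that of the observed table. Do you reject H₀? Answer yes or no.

Margins: r₁=19, r₂=20, c₁=17, c₂=22, n=39
p_obs = C(19,7)·C(20,10)/C(39,17); sum pmf over tables with pmf ≤ p_obs
p-value (two-sided) = 0.52311
At α=0.01: p ≥ α → fail to reject H₀

reject H₀: no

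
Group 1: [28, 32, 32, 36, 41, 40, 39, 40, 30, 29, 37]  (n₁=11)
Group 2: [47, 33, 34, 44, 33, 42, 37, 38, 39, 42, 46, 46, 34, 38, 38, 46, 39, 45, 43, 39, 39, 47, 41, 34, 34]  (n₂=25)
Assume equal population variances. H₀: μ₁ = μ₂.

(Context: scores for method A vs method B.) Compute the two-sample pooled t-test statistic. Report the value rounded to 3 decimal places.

test statistic = -2.916

x̄₁=34.909, s₁=4.847, n₁=11
x̄₂=39.920, s₂=4.707, n₂=25
s_p² = [10·4.847² + 24·4.707²]/34 = 22.5514
SE = √(s_p²·(1/11+1/25)) = 1.7182
t = (34.909−39.920)/1.7182 = -2.9164
df = 34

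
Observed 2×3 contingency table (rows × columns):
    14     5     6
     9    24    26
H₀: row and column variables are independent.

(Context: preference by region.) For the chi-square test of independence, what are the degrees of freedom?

df = (r−1)(c−1) = (2−1)·(3−1) = 2

degrees of freedom = 2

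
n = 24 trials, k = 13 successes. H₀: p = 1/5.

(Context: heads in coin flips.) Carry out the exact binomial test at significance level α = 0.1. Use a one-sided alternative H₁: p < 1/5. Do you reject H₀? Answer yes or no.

reject H₀: no

Exact binomial: n=24, k=13, p₀=1/5=0.2000
P(X≤13) from Σ C(n,i)·p₀^i·(1−p₀)^(n−i)
p-value (one-sided, H₁ less) = 0.99996
At α=0.1: p ≥ α → fail to reject H₀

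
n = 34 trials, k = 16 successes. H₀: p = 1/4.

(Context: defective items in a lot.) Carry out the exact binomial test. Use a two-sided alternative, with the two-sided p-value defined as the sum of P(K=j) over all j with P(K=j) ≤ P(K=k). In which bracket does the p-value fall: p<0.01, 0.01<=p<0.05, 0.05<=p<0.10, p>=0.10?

Exact binomial: n=34, k=16, p₀=1/4=0.2500
P(X=j) = C(n,j)·p₀^j·(1−p₀)^(n−j); p = Σ P(X=j) over j with P(X=j) ≤ P(X=16)
p-value (two-sided) = 0.00505
→ bracket: p<0.01

p-value bracket: p<0.01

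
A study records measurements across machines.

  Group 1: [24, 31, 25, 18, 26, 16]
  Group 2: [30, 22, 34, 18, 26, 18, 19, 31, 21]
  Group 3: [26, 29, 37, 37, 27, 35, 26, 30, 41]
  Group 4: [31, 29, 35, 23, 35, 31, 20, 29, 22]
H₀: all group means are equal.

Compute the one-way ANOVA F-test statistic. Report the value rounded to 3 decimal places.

test statistic = 3.923

Group means [23.33, 24.33, 32.00, 28.33], grand mean 27.333
SSB = Σnᵢ(x̄ᵢ−x̄)² = 382.000; SSW = ΣΣ(x−x̄ᵢ)² = 941.333
MSB = 382.000/3 = 127.3333; MSW = 941.333/29 = 32.4598
F = MSB/MSW = 3.9228
df = (3, 29)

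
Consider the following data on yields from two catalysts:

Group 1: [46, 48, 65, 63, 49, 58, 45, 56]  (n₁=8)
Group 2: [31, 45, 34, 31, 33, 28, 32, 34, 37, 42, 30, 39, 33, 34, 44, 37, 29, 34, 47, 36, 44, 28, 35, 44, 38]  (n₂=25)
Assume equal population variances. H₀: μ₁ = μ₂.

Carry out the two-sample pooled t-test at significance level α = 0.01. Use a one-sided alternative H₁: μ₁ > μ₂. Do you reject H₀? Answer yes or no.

reject H₀: yes

x̄₁=53.750, s₁=7.815, n₁=8
x̄₂=35.960, s₂=5.623, n₂=25
s_p² = [7·7.815² + 24·5.623²]/31 = 38.2729
SE = √(s_p²·(1/8+1/25)) = 2.5130
t = (53.750−35.960)/2.5130 = 7.0793
df = 31
p-value (one-sided, H₁ greater) = 0.00000
At α=0.01: p < α → reject H₀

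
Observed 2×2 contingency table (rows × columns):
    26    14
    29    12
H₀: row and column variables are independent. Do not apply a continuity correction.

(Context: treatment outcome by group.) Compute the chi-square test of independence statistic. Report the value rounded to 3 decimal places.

test statistic = 0.305

Row totals [40, 41], col totals [55, 26], n=81
χ² = (26−27.16)²/27.16 + (14−12.84)²/12.84 + (29−27.84)²/27.84 + (12−13.16)²/13.16 = 0.3052
df = 1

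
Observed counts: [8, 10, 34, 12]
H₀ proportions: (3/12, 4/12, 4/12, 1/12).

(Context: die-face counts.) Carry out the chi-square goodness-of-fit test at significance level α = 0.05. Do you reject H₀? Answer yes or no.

n = 64; E_i = n·p_i = [16.00, 21.33, 21.33, 5.33]
χ² = (8−16.00)²/16.00 + (10−21.33)²/21.33 + (34−21.33)²/21.33 + (12−5.33)²/5.33 = 25.8750
df = 3
p-value (upper-tail) = 0.00001
At α=0.05: p < α → reject H₀

reject H₀: yes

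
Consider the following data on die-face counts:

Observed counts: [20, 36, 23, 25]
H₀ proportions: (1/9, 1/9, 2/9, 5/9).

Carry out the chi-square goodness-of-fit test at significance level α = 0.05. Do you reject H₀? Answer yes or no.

reject H₀: yes

n = 104; E_i = n·p_i = [11.56, 11.56, 23.11, 57.78]
χ² = (20−11.56)²/11.56 + (36−11.56)²/11.56 + (23−23.11)²/23.11 + (25−57.78)²/57.78 = 76.4760
df = 3
p-value (upper-tail) = 0.00000
At α=0.05: p < α → reject H₀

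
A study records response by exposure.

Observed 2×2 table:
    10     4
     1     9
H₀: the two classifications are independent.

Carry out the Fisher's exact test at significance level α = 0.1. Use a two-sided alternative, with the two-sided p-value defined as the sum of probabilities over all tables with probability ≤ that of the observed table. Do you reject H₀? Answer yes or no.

Margins: r₁=14, r₂=10, c₁=11, c₂=13, n=24
p_obs = C(14,10)·C(10,1)/C(24,11); sum pmf over tables with pmf ≤ p_obs
p-value (two-sided) = 0.00453
At α=0.1: p < α → reject H₀

reject H₀: yes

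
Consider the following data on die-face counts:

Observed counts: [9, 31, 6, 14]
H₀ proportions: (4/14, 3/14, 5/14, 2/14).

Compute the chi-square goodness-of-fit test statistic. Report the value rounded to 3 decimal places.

n = 60; E_i = n·p_i = [17.14, 12.86, 21.43, 8.57]
χ² = (9−17.14)²/17.14 + (31−12.86)²/12.86 + (6−21.43)²/21.43 + (14−8.57)²/8.57 = 44.0161
df = 3

test statistic = 44.016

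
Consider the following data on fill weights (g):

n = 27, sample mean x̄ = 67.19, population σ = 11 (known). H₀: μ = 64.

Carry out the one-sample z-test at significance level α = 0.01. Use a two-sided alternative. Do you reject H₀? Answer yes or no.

SE = σ/√n = 11/√27 = 2.1170
z = (x̄−μ₀)/SE = (67.19−64)/2.1170 = 1.5069
p-value (two-sided) = 0.13184
At α=0.01: p ≥ α → fail to reject H₀

reject H₀: no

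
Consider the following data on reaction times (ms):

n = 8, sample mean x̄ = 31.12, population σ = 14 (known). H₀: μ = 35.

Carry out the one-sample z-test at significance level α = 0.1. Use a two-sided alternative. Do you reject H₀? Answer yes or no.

SE = σ/√n = 14/√8 = 4.9497
z = (x̄−μ₀)/SE = (31.12−35)/4.9497 = -0.7839
p-value (two-sided) = 0.43311
At α=0.1: p ≥ α → fail to reject H₀

reject H₀: no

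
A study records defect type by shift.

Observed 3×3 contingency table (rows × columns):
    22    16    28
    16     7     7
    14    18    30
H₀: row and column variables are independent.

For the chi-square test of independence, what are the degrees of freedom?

df = (r−1)(c−1) = (3−1)·(3−1) = 4

degrees of freedom = 4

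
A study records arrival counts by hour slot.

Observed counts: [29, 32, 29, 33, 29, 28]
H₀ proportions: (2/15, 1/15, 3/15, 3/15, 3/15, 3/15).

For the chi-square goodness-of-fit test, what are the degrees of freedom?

df = k − 1 = 6 − 1 = 5

degrees of freedom = 5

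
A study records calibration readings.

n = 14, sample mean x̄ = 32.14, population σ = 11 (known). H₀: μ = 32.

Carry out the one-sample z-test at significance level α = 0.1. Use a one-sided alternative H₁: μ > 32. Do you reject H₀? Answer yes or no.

reject H₀: no

SE = σ/√n = 11/√14 = 2.9399
z = (x̄−μ₀)/SE = (32.14−32)/2.9399 = 0.0476
p-value (one-sided, H₁ greater) = 0.48101
At α=0.1: p ≥ α → fail to reject H₀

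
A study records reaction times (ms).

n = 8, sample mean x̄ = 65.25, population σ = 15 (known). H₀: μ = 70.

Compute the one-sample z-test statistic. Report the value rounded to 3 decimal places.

SE = σ/√n = 15/√8 = 5.3033
z = (x̄−μ₀)/SE = (65.25−70)/5.3033 = -0.8957

test statistic = -0.896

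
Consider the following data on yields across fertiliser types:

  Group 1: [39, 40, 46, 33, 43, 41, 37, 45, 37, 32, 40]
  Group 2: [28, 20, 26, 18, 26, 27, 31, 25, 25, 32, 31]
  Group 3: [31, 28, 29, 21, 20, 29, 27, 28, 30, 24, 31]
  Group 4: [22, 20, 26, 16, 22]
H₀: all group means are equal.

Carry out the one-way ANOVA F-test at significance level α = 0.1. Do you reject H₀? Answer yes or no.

reject H₀: yes

Group means [39.36, 26.27, 27.09, 21.20], grand mean 29.632
SSB = Σnᵢ(x̄ᵢ−x̄)² = 1592.406; SSW = ΣΣ(x−x̄ᵢ)² = 588.436
MSB = 1592.406/3 = 530.8019; MSW = 588.436/34 = 17.3070
F = MSB/MSW = 30.6699
df = (3, 34)
p-value (upper-tail) = 0.00000
At α=0.1: p < α → reject H₀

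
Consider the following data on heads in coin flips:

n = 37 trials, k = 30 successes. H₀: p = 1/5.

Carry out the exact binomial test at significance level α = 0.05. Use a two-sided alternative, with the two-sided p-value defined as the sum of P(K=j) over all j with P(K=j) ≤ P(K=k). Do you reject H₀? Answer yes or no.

reject H₀: yes

Exact binomial: n=37, k=30, p₀=1/5=0.2000
P(X=j) = C(n,j)·p₀^j·(1−p₀)^(n−j); p = Σ P(X=j) over j with P(X=j) ≤ P(X=30)
p-value (two-sided) = 0.00000
At α=0.05: p < α → reject H₀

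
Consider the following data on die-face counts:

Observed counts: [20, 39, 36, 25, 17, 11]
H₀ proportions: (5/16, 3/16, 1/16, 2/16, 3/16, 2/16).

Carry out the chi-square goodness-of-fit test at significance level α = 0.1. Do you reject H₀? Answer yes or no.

n = 148; E_i = n·p_i = [46.25, 27.75, 9.25, 18.50, 27.75, 18.50]
χ² = (20−46.25)²/46.25 + (39−27.75)²/27.75 + (36−9.25)²/9.25 + (25−18.50)²/18.50 + (17−27.75)²/27.75 + (11−18.50)²/18.50 = 106.3063
df = 5
p-value (upper-tail) = 0.00000
At α=0.1: p < α → reject H₀

reject H₀: yes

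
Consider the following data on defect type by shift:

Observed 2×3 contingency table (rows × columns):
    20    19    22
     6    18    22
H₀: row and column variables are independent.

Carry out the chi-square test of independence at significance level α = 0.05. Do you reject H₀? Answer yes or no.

Row totals [61, 46], col totals [26, 37, 44], n=107
χ² = (20−14.82)²/14.82 + (19−21.09)²/21.09 + (22−25.08)²/25.08 + (6−11.18)²/11.18 + (18−15.91)²/15.91 + (22−18.92)²/18.92 = 5.5722
df = 2
p-value (upper-tail) = 0.06166
At α=0.05: p ≥ α → fail to reject H₀

reject H₀: no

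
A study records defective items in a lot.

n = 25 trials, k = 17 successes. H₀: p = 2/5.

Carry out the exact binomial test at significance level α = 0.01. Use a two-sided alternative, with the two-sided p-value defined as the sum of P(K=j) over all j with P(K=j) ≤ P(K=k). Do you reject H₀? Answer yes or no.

Exact binomial: n=25, k=17, p₀=2/5=0.4000
P(X=j) = C(n,j)·p₀^j·(1−p₀)^(n−j); p = Σ P(X=j) over j with P(X=j) ≤ P(X=17)
p-value (two-sided) = 0.00669
At α=0.01: p < α → reject H₀

reject H₀: yes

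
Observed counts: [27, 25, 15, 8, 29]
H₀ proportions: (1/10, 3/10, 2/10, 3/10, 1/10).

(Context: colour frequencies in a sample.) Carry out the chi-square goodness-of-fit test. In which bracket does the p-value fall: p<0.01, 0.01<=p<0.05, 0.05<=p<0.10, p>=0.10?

p-value bracket: p<0.01

n = 104; E_i = n·p_i = [10.40, 31.20, 20.80, 31.20, 10.40]
χ² = (27−10.40)²/10.40 + (25−31.20)²/31.20 + (15−20.80)²/20.80 + (8−31.20)²/31.20 + (29−10.40)²/10.40 = 79.8622
df = 4
p-value (upper-tail) = 0.00000
→ bracket: p<0.01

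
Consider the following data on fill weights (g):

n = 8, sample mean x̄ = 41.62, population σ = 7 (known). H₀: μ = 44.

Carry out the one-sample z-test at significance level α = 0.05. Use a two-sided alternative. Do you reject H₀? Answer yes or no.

SE = σ/√n = 7/√8 = 2.4749
z = (x̄−μ₀)/SE = (41.62−44)/2.4749 = -0.9617
p-value (two-sided) = 0.33622
At α=0.05: p ≥ α → fail to reject H₀

reject H₀: no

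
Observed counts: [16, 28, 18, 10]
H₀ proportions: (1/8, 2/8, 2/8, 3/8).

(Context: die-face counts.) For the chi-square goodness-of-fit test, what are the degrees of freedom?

df = k − 1 = 4 − 1 = 3

degrees of freedom = 3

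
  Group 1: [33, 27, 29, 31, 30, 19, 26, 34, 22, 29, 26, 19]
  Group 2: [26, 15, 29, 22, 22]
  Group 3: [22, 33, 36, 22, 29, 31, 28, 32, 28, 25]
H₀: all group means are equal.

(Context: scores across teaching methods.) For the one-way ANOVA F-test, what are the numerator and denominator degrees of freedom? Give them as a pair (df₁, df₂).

k = 3 groups, N = 27 total
df = (k−1, N−k) = (3−1, 27−3) = (2, 24)

degrees of freedom = [2, 24]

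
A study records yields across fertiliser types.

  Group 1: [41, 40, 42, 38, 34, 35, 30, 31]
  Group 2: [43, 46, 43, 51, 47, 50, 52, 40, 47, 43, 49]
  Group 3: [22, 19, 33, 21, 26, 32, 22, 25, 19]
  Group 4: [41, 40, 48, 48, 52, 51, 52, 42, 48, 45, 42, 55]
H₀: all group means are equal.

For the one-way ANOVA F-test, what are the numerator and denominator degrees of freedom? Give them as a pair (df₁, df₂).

k = 4 groups, N = 40 total
df = (k−1, N−k) = (4−1, 40−4) = (3, 36)

degrees of freedom = [3, 36]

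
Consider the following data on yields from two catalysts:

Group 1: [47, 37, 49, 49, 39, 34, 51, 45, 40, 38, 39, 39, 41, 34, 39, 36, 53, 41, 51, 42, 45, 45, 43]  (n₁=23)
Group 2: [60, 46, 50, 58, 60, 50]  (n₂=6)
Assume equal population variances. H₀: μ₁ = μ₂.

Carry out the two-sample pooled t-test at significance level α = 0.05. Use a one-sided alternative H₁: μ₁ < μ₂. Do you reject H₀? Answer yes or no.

x̄₁=42.478, s₁=5.542, n₁=23
x̄₂=54.000, s₂=6.066, n₂=6
s_p² = [22·5.542² + 5·6.066²]/27 = 31.8422
SE = √(s_p²·(1/23+1/6)) = 2.5868
t = (42.478−54.000)/2.5868 = -4.4541
df = 27
p-value (one-sided, H₁ less) = 0.00007
At α=0.05: p < α → reject H₀

reject H₀: yes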